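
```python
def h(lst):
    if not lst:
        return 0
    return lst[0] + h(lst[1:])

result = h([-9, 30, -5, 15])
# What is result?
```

(-9) + 30 + (-5) + 15 + 0 = 31

Answer: 31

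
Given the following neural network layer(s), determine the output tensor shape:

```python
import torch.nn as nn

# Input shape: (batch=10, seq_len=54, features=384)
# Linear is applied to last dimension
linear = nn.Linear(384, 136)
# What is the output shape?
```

Input: (10, 54, 384) -> Output: (10, 54, 136)

Answer: (10, 54, 136)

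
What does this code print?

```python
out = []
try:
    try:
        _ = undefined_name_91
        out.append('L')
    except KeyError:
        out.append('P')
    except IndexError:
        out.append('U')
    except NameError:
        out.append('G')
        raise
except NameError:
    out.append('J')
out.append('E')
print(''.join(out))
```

Execution trace: 'G' (except NameError) → 'J' (outer except NameError) → 'E' (after the try/except). Output: GJE

Answer: GJE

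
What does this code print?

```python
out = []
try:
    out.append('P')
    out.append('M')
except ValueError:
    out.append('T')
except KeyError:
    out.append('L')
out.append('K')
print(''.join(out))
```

Execution trace: 'P' (try body) → 'M' (try body, no exception) → 'K' (after the try/except). Output: PMK

Answer: PMK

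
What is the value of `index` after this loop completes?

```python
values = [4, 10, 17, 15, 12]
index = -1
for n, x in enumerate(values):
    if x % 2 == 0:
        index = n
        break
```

First even number index in [4, 10, 17, 15, 12]
`index` takes the values: -1 → 0

Answer: 0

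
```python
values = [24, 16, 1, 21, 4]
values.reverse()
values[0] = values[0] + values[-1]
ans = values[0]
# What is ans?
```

Trace:
`values = [24, 16, 1, 21, 4]` → values = [24, 16, 1, 21, 4]
`values.reverse()` → values = [4, 21, 1, 16, 24]
`values[0] = values[0] + values[-1]` → values = [28, 21, 1, 16, 24]
`ans = values[0]` → ans = 28
So ans = 28

Answer: 28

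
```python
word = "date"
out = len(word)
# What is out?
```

Trace:
`word = "date"` → word = 'date'
`out = len(word)` → out = 4
So out = 4

Answer: 4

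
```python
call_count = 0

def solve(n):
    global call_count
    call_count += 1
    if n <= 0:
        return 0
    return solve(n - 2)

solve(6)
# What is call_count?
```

Linear recursion stepping by 2: 4 calls from n=6 down to ≤0.

Answer: 4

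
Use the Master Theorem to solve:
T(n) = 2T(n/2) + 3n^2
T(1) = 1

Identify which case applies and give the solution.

a=2, b=2, f(n)=3n^2. log_2(2) = 1. Since c=2 > 1 and the regularity condition holds (2(n/2)^2 = (2/2^2)n^2 with 2/2^2 < 1), Case 3 applies: T(n) = Θ(f(n)) = O(n^2).

Answer: O(n^2) - Case 3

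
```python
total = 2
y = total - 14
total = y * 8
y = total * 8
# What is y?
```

Trace:
`total = 2` → total = 2
`y = total - 14` → y = -12
`total = y * 8` → total = -96
`y = total * 8` → y = -768
So y = -768

Answer: -768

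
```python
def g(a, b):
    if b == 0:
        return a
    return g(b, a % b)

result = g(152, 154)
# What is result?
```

g(152, 154) -> g(154, 152) -> g(152, 2) -> g(2, 0) -> 2

Answer: 2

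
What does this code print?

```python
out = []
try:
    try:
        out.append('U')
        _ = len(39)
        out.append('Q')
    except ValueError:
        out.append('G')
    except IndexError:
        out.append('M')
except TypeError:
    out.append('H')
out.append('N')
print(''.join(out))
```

Execution trace: 'U' (try body) → 'H' (outer except TypeError) → 'N' (after the try/except). Output: UHN

Answer: UHN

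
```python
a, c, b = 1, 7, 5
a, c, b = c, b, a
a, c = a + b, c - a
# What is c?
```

Trace:
`a, c, b = 1, 7, 5` → a = 1; c = 7; b = 5
`a, c, b = c, b, a` → a = 7; c = 5; b = 1
`a, c = a + b, c - a` → a = 8; c = -2
So c = -2

Answer: -2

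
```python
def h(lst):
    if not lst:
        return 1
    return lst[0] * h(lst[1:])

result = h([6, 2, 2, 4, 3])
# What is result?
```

Product over [6, 2, 2, 4, 3] = 6 * 2 * 2 * 4 * 3 = 288

Answer: 288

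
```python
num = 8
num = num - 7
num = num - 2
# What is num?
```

Trace:
`num = 8` → num = 8
`num = num - 7` → num = 1
`num = num - 2` → num = -1
So num = -1

Answer: -1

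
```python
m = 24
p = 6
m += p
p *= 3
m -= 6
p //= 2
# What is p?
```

Trace:
`m = 24` → m = 24
`p = 6` → p = 6
`m += p` → m = 30
`p *= 3` → p = 18
`m -= 6` → m = 24
`p //= 2` → p = 9
So p = 9

Answer: 9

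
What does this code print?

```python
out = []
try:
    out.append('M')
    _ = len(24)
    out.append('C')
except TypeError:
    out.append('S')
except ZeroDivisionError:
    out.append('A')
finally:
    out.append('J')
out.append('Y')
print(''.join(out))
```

Execution trace: 'M' (try body) → 'S' (except TypeError) → 'J' (finally) → 'Y' (after the try/except). Output: MSJY

Answer: MSJY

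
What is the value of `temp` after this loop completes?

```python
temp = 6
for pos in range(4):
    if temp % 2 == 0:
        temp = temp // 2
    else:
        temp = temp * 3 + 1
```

Collatz-style transformation from 6
`temp` takes the values: 6 → 3 → 10 → 5 → 16

Answer: 16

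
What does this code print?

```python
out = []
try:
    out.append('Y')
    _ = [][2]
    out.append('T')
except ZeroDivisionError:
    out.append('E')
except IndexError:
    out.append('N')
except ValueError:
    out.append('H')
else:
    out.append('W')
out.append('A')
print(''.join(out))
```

Execution trace: 'Y' (try body) → 'N' (except IndexError) → 'A' (after the try/except). Output: YNA

Answer: YNA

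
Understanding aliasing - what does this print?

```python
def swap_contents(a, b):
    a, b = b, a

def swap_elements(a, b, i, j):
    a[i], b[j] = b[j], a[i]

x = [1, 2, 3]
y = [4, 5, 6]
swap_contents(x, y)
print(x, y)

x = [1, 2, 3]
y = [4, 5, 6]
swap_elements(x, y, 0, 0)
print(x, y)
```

Key concept: parameter rebinding vs mutation.
Step by step:
`x = [1, 2, 3]` → x = [1, 2, 3]
`y = [4, 5, 6]` → y = [4, 5, 6]
`swap_contents(x, y)` → no visible change to tracked variables
`print(x, y)` → prints [1, 2, 3] [4, 5, 6]
`x = [1, 2, 3]` → x = [1, 2, 3]
`y = [4, 5, 6]` → y = [4, 5, 6]
`swap_elements(x, y, 0, 0)` → x = [4, 2, 3]; y = [1, 5, 6]
`print(x, y)` → prints [4, 2, 3] [1, 5, 6]

Answer:
[1, 2, 3] [4, 5, 6]
[4, 2, 3] [1, 5, 6]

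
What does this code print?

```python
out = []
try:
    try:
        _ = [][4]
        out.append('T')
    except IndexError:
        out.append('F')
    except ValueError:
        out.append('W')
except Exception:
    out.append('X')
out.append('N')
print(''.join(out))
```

Execution trace: 'F' (inner except IndexError) → 'N' (after the try/except). Output: FN

Answer: FN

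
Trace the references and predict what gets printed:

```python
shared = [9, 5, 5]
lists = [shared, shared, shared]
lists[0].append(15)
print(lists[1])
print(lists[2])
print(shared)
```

Key concept: list of same reference.
Step by step:
`shared = [9, 5, 5]` → shared = [9, 5, 5]
`lists = [shared, shared, shared]` → lists = [[9, 5, 5], [9, 5, 5], [9, 5, 5]]
`lists[0].append(15)` → shared = [9, 5, 5, 15]; lists = [[9, 5, 5, 15], [9, 5, 5, 15], [9, 5, 5, 15]]
`print(lists[1])` → prints [9, 5, 5, 15]
`print(lists[2])` → prints [9, 5, 5, 15]
`print(shared)` → prints [9, 5, 5, 15]

Answer:
[9, 5, 5, 15]
[9, 5, 5, 15]
[9, 5, 5, 15]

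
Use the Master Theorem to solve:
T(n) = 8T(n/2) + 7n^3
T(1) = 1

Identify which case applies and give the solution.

a=8, b=2, f(n)=7n^3. log_2(8) = 3. Since c=3 = 3, Case 2 applies: T(n) = Θ(n^log_b(a) · log n) = O(n^3 log n).

Answer: O(n^3 log n) - Case 2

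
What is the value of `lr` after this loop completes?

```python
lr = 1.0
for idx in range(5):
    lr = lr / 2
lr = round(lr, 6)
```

Halving LR 5 times: 1 / 2^5
`lr` takes the values: 1.0 → 0.5 → 0.25 → 0.125 → 0.0625 → 0.03125

Answer: 0.03125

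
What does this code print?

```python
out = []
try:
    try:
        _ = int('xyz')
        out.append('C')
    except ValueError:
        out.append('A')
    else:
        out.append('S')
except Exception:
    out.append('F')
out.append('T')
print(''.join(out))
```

Execution trace: 'A' (inner except ValueError) → 'T' (after the try/except). Output: AT

Answer: AT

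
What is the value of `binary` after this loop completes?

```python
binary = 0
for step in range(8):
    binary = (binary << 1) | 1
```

Build 8 consecutive 1-bits: 0b11111111
`binary` takes the values: 0 → 1 → 3 → 7 → 15 → 31 → 63 → 127 → 255

Answer: 255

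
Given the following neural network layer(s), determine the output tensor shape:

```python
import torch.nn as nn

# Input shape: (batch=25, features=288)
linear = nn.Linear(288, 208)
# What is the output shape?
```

Input: (25, 288) -> Output: (25, 208)

Answer: (25, 208)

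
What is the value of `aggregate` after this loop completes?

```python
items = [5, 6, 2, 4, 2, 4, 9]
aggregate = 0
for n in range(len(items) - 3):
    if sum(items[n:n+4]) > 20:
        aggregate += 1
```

Count windows with sum > 20
`aggregate` takes the values: 0

Answer: 0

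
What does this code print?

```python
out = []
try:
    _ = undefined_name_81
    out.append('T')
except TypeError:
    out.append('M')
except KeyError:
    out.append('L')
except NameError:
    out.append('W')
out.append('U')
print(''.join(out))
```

Execution trace: 'W' (except NameError) → 'U' (after the try/except). Output: WU

Answer: WU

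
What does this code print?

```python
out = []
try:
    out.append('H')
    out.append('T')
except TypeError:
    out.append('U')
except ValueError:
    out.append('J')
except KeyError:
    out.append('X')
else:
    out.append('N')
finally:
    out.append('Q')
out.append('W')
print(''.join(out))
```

Execution trace: 'H' (try body) → 'T' (try body, no exception) → 'N' (else) → 'Q' (finally) → 'W' (after the try/except). Output: HTNQW

Answer: HTNQW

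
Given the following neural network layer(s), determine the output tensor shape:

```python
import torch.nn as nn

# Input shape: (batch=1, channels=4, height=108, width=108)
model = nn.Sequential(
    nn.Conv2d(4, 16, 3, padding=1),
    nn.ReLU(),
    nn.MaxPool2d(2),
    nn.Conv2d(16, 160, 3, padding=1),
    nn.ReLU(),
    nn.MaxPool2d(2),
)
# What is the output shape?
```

Input: (1, 4, 108, 108) -> after first Conv2d: (1, 16, 108, 108) -> after first MaxPool2d: (1, 16, 54, 54) -> after second Conv2d: (1, 160, 54, 54) -> Output: (1, 160, 27, 27)

Answer: (1, 160, 27, 27)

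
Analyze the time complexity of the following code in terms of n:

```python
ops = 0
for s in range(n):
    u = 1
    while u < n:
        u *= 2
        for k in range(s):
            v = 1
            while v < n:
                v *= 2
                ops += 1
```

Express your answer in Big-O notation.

Each loop level contributes: n × log n × n × log n. Multiplying the contributions gives O(n^2 log² n).

Answer: O(n^2 log² n)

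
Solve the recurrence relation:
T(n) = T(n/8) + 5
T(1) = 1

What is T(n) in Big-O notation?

Each step divides n by 8 and adds 5. After log_8(n) steps we reach T(1)=1. So T(n) = 5·log_8(n) + 1 = O(log n).

Answer: O(log n)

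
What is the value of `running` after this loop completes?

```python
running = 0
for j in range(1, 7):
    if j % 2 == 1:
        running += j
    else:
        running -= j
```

Add odd, subtract even
`running` takes the values: 0 → 1 → -1 → 2 → -2 → 3 → -3

Answer: -3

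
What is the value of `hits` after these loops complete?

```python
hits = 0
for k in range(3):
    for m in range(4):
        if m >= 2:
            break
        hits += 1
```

Inner breaks at 2, outer runs 3 times
`hits` takes the values: 0 → 1 → 2 → 3 → 4 → 5 → 6

Answer: 6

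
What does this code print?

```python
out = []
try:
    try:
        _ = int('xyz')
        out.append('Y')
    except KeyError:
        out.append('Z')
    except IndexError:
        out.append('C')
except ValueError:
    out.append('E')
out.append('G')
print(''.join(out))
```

Execution trace: 'E' (outer except ValueError) → 'G' (after the try/except). Output: EG

Answer: EG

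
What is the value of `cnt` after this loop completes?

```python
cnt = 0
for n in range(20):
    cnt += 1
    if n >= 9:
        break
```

Loop breaks when n reaches 9, cnt is 10
`cnt` takes the values: 0 → 1 → 2 → 3 → 4 → 5 → 6 → 7 → 8 → 9 → 10

Answer: 10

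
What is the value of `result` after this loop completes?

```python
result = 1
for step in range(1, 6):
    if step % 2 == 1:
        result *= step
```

Product of odd numbers 1 to 5
`result` takes the values: 1 → 3 → 15

Answer: 15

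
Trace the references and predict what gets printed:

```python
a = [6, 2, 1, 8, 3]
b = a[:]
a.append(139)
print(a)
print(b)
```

Key concept: slice [:] creates copy.
Step by step:
`a = [6, 2, 1, 8, 3]` → a = [6, 2, 1, 8, 3]
`b = a[:]` → b = [6, 2, 1, 8, 3]
`a.append(139)` → a = [6, 2, 1, 8, 3, 139]
`print(a)` → prints [6, 2, 1, 8, 3, 139]
`print(b)` → prints [6, 2, 1, 8, 3]

Answer:
[6, 2, 1, 8, 3, 139]
[6, 2, 1, 8, 3]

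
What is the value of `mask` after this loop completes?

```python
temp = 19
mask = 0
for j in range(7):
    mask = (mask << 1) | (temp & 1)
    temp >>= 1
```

Reverse lowest 7 bits of 19
`mask` takes the values: 0 → 1 → 3 → 6 → 12 → 25 → 50 → 100

Answer: 100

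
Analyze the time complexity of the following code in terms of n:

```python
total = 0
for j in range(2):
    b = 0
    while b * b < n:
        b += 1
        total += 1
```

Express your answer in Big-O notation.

Each loop level contributes: 1 × √n. Multiplying the contributions gives O(√n).

Answer: O(√n)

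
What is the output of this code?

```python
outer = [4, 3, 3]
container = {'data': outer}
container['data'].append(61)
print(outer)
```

Key concept: dict holds reference to list.
Step by step:
`outer = [4, 3, 3]` → outer = [4, 3, 3]
`container = {'data': outer}` → container = {'data': [4, 3, 3]}
`container['data'].append(61)` → outer = [4, 3, 3, 61]; container = {'data': [4, 3, 3, 61]}
`print(outer)` → prints [4, 3, 3, 61]

Answer: [4, 3, 3, 61]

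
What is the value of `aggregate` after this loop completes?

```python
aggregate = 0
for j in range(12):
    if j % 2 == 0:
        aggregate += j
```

Sum of even numbers 0 to 11
`aggregate` takes the values: 0 → 2 → 6 → 12 → 20 → 30

Answer: 30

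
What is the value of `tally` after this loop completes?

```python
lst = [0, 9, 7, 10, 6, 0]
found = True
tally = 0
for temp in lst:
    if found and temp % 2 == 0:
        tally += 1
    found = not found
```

Count even values at even positions
`tally` takes the values: 0 → 1 → 2

Answer: 2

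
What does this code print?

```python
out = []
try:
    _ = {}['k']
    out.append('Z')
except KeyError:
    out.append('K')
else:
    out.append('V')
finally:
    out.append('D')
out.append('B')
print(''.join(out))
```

Execution trace: 'K' (except KeyError) → 'D' (finally) → 'B' (after the try/except). Output: KDB

Answer: KDB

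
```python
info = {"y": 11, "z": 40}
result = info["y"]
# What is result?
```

Trace:
`info = {"y": 11, "z": 40}` → info = {'y': 11, 'z': 40}
`result = info["y"]` → result = 11
So result = 11

Answer: 11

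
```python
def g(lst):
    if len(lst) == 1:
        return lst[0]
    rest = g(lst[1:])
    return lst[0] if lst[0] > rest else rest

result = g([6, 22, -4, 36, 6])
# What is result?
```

Recursive max over [6, 22, -4, 36, 6] = 36

Answer: 36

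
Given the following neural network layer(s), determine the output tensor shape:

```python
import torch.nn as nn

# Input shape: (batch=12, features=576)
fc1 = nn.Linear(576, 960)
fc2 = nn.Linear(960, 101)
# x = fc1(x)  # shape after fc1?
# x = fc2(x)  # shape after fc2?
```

Input: (12, 576) -> after fc1: (12, 960) -> Output: (12, 101)

Answer: (12, 101)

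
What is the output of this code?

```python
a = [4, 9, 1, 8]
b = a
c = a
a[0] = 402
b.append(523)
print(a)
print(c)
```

Key concept: multiple aliases.
Step by step:
`a = [4, 9, 1, 8]` → a = [4, 9, 1, 8]
`b = a` → b = [4, 9, 1, 8] (same object as a)
`c = a` → c = [4, 9, 1, 8] (same object as a, b)
`a[0] = 402` → a = [402, 9, 1, 8] (same object as b, c); b = [402, 9, 1, 8] (same object as a, c); c = [402, 9, 1, 8] (same object as a, b)
`b.append(523)` → a = [402, 9, 1, 8, 523] (same object as b, c); b = [402, 9, 1, 8, 523] (same object as a, c); c = [402, 9, 1, 8, 523] (same object as a, b)
`print(a)` → prints [402, 9, 1, 8, 523]
`print(c)` → prints [402, 9, 1, 8, 523]

Answer:
[402, 9, 1, 8, 523]
[402, 9, 1, 8, 523]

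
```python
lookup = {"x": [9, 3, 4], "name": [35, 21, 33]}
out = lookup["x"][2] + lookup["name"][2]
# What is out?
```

Trace:
`lookup = {"x": [9, 3, 4], "name": [35, 21, 33]}` → lookup = {'x': [9, 3, 4], 'name': [35, 21, 33]}
`out = lookup["x"][2] + lookup["name"][2]` → out = 37
So out = 37

Answer: 37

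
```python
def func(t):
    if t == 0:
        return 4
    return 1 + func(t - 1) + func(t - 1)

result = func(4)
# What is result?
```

func(t) = 1 + 2·func(t-1), func(0)=4. Closed form: (4+1)·2^4 - 1 = 79.

Answer: 79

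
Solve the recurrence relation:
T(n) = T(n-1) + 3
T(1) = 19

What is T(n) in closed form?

Unrolling: T(n) = T(1) + 3·(n-1) = 19 + 3(n-1) = 3n + 16.

Answer: T(n) = 3n + 16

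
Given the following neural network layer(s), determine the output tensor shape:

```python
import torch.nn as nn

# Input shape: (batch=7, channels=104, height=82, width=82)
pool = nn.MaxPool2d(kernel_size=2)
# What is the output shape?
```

Input: (7, 104, 82, 82) -> Output: (7, 104, 41, 41)

Answer: (7, 104, 41, 41)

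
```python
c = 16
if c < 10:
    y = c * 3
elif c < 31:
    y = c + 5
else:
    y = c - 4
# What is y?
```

Trace:
`c = 16` → c = 16
`if c < 10: ...` → c < 10 is False, c < 31 is True → y = 21
So y = 21

Answer: 21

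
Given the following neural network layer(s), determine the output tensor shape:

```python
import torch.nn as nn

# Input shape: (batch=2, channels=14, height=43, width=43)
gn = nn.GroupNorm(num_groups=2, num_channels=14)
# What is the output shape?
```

Input: (2, 14, 43, 43) -> Output: (2, 14, 43, 43)

Answer: (2, 14, 43, 43)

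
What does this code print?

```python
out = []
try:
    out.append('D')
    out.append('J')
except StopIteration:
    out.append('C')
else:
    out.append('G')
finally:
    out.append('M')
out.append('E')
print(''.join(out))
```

Execution trace: 'D' (try body) → 'J' (try body, no exception) → 'G' (else) → 'M' (finally) → 'E' (after the try/except). Output: DJGME

Answer: DJGME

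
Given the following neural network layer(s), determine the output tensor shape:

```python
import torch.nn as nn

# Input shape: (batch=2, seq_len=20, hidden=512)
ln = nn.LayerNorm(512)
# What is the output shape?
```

Input: (2, 20, 512) -> Output: (2, 20, 512)

Answer: (2, 20, 512)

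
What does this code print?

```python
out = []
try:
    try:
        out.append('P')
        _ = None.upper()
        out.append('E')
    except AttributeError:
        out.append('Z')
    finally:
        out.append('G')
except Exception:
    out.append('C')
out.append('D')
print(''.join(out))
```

Execution trace: 'P' (inner try body) → 'Z' (inner except AttributeError) → 'G' (inner finally) → 'D' (after the try/except). Output: PZGD

Answer: PZGD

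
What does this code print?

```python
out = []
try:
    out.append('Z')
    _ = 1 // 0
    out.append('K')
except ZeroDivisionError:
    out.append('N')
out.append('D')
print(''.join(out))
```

Execution trace: 'Z' (try body) → 'N' (except ZeroDivisionError) → 'D' (after the try/except). Output: ZND

Answer: ZND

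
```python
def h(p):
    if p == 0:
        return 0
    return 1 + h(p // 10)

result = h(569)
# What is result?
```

Count of digits of 569: 3

Answer: 3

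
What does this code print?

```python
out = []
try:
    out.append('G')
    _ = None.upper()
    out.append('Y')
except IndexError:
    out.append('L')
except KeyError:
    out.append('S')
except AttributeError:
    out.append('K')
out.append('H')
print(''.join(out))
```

Execution trace: 'G' (try body) → 'K' (except AttributeError) → 'H' (after the try/except). Output: GKH

Answer: GKH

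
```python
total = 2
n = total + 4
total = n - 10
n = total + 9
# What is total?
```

Trace:
`total = 2` → total = 2
`n = total + 4` → n = 6
`total = n - 10` → total = -4
`n = total + 9` → n = 5
So total = -4

Answer: -4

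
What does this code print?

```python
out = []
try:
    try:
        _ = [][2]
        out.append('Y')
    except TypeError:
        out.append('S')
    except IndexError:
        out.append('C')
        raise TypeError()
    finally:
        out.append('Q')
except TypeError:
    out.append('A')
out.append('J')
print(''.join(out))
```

Execution trace: 'C' (inner except IndexError) → 'Q' (inner finally) → 'A' (outer except TypeError) → 'J' (after the try/except). Output: CQAJ

Answer: CQAJ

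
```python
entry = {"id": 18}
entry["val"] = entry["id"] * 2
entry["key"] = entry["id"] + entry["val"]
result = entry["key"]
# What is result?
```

Trace:
`entry = {"id": 18}` → entry = {'id': 18}
`entry["val"] = entry["id"] * 2` → entry = {'id': 18, 'val': 36}
`entry["key"] = entry["id"] + entry["val"]` → entry = {'id': 18, 'val': 36, 'key': 54}
`result = entry["key"]` → result = 54
So result = 54

Answer: 54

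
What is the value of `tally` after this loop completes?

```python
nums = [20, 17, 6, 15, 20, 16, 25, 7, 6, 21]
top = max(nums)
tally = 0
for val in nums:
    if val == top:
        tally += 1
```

Count of max value 25 in [20, 17, 6, 15, 20, 16, 25, 7, 6, 21]
`tally` takes the values: 0 → 1

Answer: 1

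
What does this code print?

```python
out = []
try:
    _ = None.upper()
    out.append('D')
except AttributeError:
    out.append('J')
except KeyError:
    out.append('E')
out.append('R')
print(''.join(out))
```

Execution trace: 'J' (except AttributeError) → 'R' (after the try/except). Output: JR

Answer: JR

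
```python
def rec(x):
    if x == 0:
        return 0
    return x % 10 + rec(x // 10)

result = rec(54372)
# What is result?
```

Sum of digits of 54372: 2 + 7 + 3 + 4 + 5 = 21

Answer: 21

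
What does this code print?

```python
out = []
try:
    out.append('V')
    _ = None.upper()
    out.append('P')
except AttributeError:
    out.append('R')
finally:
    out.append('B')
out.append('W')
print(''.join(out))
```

Execution trace: 'V' (try body) → 'R' (except AttributeError) → 'B' (finally) → 'W' (after the try/except). Output: VRBW

Answer: VRBW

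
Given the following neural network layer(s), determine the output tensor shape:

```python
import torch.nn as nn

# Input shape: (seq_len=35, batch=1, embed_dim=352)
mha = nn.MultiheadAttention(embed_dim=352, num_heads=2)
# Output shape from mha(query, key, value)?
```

Input: (35, 1, 352) -> Output: (35, 1, 352)

Answer: (35, 1, 352)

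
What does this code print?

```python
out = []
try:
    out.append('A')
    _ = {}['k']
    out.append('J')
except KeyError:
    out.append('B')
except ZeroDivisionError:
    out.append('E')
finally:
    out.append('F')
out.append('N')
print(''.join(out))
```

Execution trace: 'A' (try body) → 'B' (except KeyError) → 'F' (finally) → 'N' (after the try/except). Output: ABFN

Answer: ABFN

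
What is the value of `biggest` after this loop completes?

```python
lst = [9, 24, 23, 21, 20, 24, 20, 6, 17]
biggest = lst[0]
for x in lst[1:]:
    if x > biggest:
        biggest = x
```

Maximum of [9, 24, 23, 21, 20, 24, 20, 6, 17]
`biggest` takes the values: 9 → 24

Answer: 24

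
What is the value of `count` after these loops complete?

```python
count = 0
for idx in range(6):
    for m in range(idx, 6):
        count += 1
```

Upper triangle: 6 + 5 + ... + 1
`count` takes the values: 0 → 1 → 2 → 3 → 4 → 5 → 6 → 7 → 8 → 9 → 10 → 11 → 12 → 13 → 14 → 15 → 16 → 17 → 18 → 19 → 20 → 21

Answer: 21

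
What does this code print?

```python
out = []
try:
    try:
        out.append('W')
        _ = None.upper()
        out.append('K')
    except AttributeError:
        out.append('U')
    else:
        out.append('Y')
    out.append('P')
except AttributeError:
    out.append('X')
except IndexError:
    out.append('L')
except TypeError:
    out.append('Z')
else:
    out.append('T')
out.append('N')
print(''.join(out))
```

Execution trace: 'W' (inner try body) → 'U' (inner except AttributeError) → 'P' (try body, no exception) → 'T' (else) → 'N' (after the try/except). Output: WUPTN

Answer: WUPTN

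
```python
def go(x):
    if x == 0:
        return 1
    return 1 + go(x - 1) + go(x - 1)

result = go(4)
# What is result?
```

go(x) = 1 + 2·go(x-1), go(0)=1. Closed form: (1+1)·2^4 - 1 = 31.

Answer: 31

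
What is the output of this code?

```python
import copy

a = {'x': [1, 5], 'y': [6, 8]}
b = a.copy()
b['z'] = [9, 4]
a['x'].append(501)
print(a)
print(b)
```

Key concept: shallow copy of dict with mutable values.
Step by step:
`a = {'x': [1, 5], 'y': [6, 8]}` → a = {'x': [1, 5], 'y': [6, 8]}
`b = a.copy()` → b = {'x': [1, 5], 'y': [6, 8]}
`b['z'] = [9, 4]` → b = {'x': [1, 5], 'y': [6, 8], 'z': [9, 4]}
`a['x'].append(501)` → a = {'x': [1, 5, 501], 'y': [6, 8]}; b = {'x': [1, 5, 501], 'y': [6, 8], 'z': [9, 4]}
`print(a)` → prints {'x': [1, 5, 501], 'y': [6, 8]}
`print(b)` → prints {'x': [1, 5, 501], 'y': [6, 8], 'z': [9, 4]}

Answer:
{'x': [1, 5, 501], 'y': [6, 8]}
{'x': [1, 5, 501], 'y': [6, 8], 'z': [9, 4]}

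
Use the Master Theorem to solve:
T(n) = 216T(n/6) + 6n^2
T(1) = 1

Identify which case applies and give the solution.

a=216, b=6, f(n)=6n^2. log_6(216) = 3. Since c=2 < 3, Case 1 applies: T(n) = Θ(n^log_b(a)) = O(n^3).

Answer: O(n^3) - Case 1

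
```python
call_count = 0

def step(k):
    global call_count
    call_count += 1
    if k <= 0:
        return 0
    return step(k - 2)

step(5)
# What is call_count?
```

Linear recursion stepping by 2: 4 calls from k=5 down to ≤0.

Answer: 4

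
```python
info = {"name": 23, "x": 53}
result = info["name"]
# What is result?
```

Trace:
`info = {"name": 23, "x": 53}` → info = {'name': 23, 'x': 53}
`result = info["name"]` → result = 23
So result = 23

Answer: 23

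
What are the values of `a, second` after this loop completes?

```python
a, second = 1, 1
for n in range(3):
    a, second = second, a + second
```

Fibonacci: after 3 iterations
`a, second` takes the values: (1, 1) → (1, 2) → (2, 3) → (3, 5)

Answer: 3, 5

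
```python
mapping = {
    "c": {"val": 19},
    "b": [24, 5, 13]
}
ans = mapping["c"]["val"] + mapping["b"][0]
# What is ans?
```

Trace:
`mapping = { ...` → mapping = {'c': {'val': 19}, 'b': [24, 5, 13]}
`ans = mapping["c"]["val"] + mapping["b"][0]` → ans = 43
So ans = 43

Answer: 43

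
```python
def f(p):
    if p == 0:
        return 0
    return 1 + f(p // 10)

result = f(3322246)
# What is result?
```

Count of digits of 3322246: 7

Answer: 7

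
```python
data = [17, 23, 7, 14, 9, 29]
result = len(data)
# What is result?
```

Trace:
`data = [17, 23, 7, 14, 9, 29]` → data = [17, 23, 7, 14, 9, 29]
`result = len(data)` → result = 6
So result = 6

Answer: 6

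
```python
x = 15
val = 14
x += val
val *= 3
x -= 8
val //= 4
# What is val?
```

Trace:
`x = 15` → x = 15
`val = 14` → val = 14
`x += val` → x = 29
`val *= 3` → val = 42
`x -= 8` → x = 21
`val //= 4` → val = 10
So val = 10

Answer: 10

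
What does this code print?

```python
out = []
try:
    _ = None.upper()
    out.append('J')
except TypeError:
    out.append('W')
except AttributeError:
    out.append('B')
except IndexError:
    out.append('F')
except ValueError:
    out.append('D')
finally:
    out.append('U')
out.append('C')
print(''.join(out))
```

Execution trace: 'B' (except AttributeError) → 'U' (finally) → 'C' (after the try/except). Output: BUC

Answer: BUC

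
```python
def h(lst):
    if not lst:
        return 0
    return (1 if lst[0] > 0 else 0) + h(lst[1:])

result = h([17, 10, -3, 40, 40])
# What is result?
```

Count of positive elements in [17, 10, -3, 40, 40] = 4

Answer: 4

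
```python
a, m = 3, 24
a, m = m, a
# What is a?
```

Trace:
`a, m = 3, 24` → a = 3; m = 24
`a, m = m, a` → a = 24; m = 3
So a = 24

Answer: 24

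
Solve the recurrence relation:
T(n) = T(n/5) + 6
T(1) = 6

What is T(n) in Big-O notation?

Each step divides n by 5 and adds 6. After log_5(n) steps we reach T(1)=6. So T(n) = 6·log_5(n) + 6 = O(log n).

Answer: O(log n)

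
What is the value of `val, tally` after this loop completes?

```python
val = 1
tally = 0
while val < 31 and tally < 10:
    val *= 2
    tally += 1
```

Double until >= 31 or 10 iterations
`val, tally` takes the values: (1, 0) → (2, 0) → (2, 1) → (4, 1) → (4, 2) → (8, 2) → (8, 3) → (16, 3) → (16, 4) → (32, 4) → (32, 5)

Answer: 32, 5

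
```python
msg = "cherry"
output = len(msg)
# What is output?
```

Trace:
`msg = "cherry"` → msg = 'cherry'
`output = len(msg)` → output = 6
So output = 6

Answer: 6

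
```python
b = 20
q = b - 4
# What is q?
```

Trace:
`b = 20` → b = 20
`q = b - 4` → q = 16
So q = 16

Answer: 16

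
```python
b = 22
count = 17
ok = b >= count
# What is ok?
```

Trace:
`b = 22` → b = 22
`count = 17` → count = 17
`ok = b >= count` → ok = True
So ok = True

Answer: True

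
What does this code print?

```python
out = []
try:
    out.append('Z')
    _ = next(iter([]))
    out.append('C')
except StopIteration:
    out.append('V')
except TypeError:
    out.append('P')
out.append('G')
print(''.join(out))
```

Execution trace: 'Z' (try body) → 'V' (except StopIteration) → 'G' (after the try/except). Output: ZVG

Answer: ZVG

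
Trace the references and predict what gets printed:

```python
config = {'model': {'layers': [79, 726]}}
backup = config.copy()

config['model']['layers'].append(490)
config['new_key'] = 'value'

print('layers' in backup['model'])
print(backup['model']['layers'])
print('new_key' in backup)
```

Key concept: shallow copy gotcha with nested dict.
Step by step:
`config = {'model': {'layers': [79, 726]}}` → config = {'model': {'layers': [79, 726]}}
`backup = config.copy()` → backup = {'model': {'layers': [79, 726]}}
`config['model']['layers'].append(490)` → config = {'model': {'layers': [79, 726, 490]}}; backup = {'model': {'layers': [79, 726, 490]}}
`config['new_key'] = 'value'` → config = {'model': {'layers': [79, 726, 490]}, 'new_key': 'value'}
`print('layers' in backup['model'])` → prints True
`print(backup['model']['layers'])` → prints [79, 726, 490]
`print('new_key' in backup)` → prints False

Answer:
True
[79, 726, 490]
False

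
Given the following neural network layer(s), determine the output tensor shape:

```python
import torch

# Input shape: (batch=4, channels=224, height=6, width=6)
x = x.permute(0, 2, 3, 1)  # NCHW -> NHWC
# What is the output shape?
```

Input: (4, 224, 6, 6) -> Output: (4, 6, 6, 224)

Answer: (4, 6, 6, 224)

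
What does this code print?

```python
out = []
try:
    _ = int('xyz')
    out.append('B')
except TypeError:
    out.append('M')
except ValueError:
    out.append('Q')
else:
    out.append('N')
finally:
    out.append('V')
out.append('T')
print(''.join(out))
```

Execution trace: 'Q' (except ValueError) → 'V' (finally) → 'T' (after the try/except). Output: QVT

Answer: QVT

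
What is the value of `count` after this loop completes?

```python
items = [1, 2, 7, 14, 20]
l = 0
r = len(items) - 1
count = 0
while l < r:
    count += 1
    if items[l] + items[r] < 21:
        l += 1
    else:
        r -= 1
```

Steps to find pair summing to 21
`count` takes the values: 0 → 1 → 2 → 3 → 4

Answer: 4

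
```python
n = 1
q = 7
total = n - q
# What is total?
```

Trace:
`n = 1` → n = 1
`q = 7` → q = 7
`total = n - q` → total = -6
So total = -6

Answer: -6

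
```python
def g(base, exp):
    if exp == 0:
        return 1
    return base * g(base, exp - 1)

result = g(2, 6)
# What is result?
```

g(2, 6) = 2 * 2 * 2 * 2 * 2 * 2 = 64

Answer: 64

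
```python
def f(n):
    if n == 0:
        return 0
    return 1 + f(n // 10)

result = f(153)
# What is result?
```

Count of digits of 153: 3

Answer: 3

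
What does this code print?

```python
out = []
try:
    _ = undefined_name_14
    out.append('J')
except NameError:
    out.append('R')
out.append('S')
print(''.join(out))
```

Execution trace: 'R' (except NameError) → 'S' (after the try/except). Output: RS

Answer: RS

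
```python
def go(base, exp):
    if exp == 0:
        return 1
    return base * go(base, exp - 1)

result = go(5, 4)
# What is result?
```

go(5, 4) = 5 * 5 * 5 * 5 = 625

Answer: 625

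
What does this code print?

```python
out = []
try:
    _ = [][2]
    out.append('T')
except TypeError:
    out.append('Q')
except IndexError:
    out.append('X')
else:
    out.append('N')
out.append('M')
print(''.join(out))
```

Execution trace: 'X' (except IndexError) → 'M' (after the try/except). Output: XM

Answer: XM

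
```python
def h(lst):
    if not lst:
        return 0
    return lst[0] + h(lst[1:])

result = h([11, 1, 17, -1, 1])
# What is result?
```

11 + 1 + 17 + (-1) + 1 + 0 = 29

Answer: 29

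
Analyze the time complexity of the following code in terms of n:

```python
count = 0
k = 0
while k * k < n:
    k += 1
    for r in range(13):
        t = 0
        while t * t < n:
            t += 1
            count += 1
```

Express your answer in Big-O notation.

Each loop level contributes: √n × 1 × √n. Multiplying the contributions gives O(n).

Answer: O(n)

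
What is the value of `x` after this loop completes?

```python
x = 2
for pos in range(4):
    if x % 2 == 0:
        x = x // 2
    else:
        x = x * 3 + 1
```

Collatz-style transformation from 2
`x` takes the values: 2 → 1 → 4 → 2 → 1

Answer: 1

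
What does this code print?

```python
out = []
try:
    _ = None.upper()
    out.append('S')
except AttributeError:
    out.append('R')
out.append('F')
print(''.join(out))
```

Execution trace: 'R' (except AttributeError) → 'F' (after the try/except). Output: RF

Answer: RF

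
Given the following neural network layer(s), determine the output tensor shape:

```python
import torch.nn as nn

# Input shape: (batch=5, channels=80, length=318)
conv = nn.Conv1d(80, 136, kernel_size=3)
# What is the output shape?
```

Input: (5, 80, 318) -> Output: (5, 136, 316)

Answer: (5, 136, 316)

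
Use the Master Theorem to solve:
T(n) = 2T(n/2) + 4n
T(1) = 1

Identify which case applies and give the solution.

a=2, b=2, f(n)=4n. log_2(2) = 1. Since c=1 = 1, Case 2 applies: T(n) = Θ(n^log_b(a) · log n) = O(n log n).

Answer: O(n log n) - Case 2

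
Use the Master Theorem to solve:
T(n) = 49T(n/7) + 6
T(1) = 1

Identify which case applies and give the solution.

a=49, b=7, f(n)=6. log_7(49) = 2. Since c=0 < 2, Case 1 applies: T(n) = Θ(n^log_b(a)) = O(n^2).

Answer: O(n^2) - Case 1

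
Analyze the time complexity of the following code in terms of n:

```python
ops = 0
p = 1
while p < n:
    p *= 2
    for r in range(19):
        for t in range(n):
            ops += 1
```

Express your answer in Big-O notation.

Each loop level contributes: log n × 1 × n. Multiplying the contributions gives O(n log n).

Answer: O(n log n)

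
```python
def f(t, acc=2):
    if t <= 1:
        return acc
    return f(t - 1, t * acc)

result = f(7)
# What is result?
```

Accumulator trace (n, acc): (7, 2) -> (6, 14) -> (5, 84) -> (4, 420) -> (3, 1680) -> (2, 5040) -> (1, 10080) -> return 10080

Answer: 10080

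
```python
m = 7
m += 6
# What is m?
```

Trace:
`m = 7` → m = 7
`m += 6` → m = 13
So m = 13

Answer: 13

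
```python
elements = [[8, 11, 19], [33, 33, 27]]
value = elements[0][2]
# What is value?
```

Trace:
`elements = [[8, 11, 19], [33, 33, 27]]` → elements = [[8, 11, 19], [33, 33, 27]]
`value = elements[0][2]` → value = 19
So value = 19

Answer: 19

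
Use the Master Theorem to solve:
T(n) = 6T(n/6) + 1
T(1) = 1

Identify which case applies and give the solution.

a=6, b=6, f(n)=1. log_6(6) = 1. Since c=0 < 1, Case 1 applies: T(n) = Θ(n^log_b(a)) = O(n).

Answer: O(n) - Case 1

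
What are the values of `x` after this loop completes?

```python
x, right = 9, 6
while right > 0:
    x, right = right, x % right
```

GCD of 9 and 6
`x` takes the values: 9 → 6 → 3

Answer: 3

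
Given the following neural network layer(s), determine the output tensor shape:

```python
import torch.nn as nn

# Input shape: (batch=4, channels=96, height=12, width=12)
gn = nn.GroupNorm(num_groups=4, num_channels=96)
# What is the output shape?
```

Input: (4, 96, 12, 12) -> Output: (4, 96, 12, 12)

Answer: (4, 96, 12, 12)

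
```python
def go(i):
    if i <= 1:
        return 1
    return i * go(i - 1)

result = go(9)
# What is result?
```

go(9) = 9 * 8 * 7 * 6 * 5 * 4 * 3 * 2 * 1 = 362880

Answer: 362880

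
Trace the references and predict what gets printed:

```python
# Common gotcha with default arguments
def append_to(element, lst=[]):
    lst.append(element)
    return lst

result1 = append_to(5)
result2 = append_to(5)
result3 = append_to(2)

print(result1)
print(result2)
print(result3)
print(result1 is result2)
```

Key concept: mutable default argument gotcha.
Step by step:
`result1 = append_to(5)` → result1 = [5]
`result2 = append_to(5)` → result1 = [5, 5] (same object as result2); result2 = [5, 5] (same object as result1)
`result3 = append_to(2)` → result1 = [5, 5, 2] (same object as result2, result3); result2 = [5, 5, 2] (same object as result1, result3); result3 = [5, 5, 2] (same object as result1, result2)
`print(result1)` → prints [5, 5, 2]
`print(result2)` → prints [5, 5, 2]
`print(result3)` → prints [5, 5, 2]
`print(result1 is result2)` → prints True

Answer:
[5, 5, 2]
[5, 5, 2]
[5, 5, 2]
True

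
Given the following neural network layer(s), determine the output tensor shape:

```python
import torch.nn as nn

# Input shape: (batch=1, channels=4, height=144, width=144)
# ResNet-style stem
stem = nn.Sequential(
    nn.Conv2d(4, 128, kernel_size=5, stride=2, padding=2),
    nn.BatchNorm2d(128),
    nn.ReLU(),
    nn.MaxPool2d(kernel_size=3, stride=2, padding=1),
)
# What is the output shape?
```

Input: (1, 4, 144, 144) -> after Conv2d 5x5 stride=2: (1, 128, 72, 72) -> Output: (1, 128, 36, 36)

Answer: (1, 128, 36, 36)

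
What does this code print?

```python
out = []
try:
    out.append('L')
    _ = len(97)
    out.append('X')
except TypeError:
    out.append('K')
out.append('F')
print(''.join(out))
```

Execution trace: 'L' (try body) → 'K' (except TypeError) → 'F' (after the try/except). Output: LKF

Answer: LKF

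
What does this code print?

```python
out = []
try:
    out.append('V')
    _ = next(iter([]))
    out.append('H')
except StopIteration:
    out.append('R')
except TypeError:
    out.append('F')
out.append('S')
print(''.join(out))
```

Execution trace: 'V' (try body) → 'R' (except StopIteration) → 'S' (after the try/except). Output: VRS

Answer: VRS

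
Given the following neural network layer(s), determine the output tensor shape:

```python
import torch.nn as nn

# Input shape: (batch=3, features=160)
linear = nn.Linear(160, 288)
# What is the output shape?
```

Input: (3, 160) -> Output: (3, 288)

Answer: (3, 288)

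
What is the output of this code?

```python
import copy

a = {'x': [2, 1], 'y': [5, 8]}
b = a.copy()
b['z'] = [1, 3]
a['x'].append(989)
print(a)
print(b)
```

Key concept: shallow copy of dict with mutable values.
Step by step:
`a = {'x': [2, 1], 'y': [5, 8]}` → a = {'x': [2, 1], 'y': [5, 8]}
`b = a.copy()` → b = {'x': [2, 1], 'y': [5, 8]}
`b['z'] = [1, 3]` → b = {'x': [2, 1], 'y': [5, 8], 'z': [1, 3]}
`a['x'].append(989)` → a = {'x': [2, 1, 989], 'y': [5, 8]}; b = {'x': [2, 1, 989], 'y': [5, 8], 'z': [1, 3]}
`print(a)` → prints {'x': [2, 1, 989], 'y': [5, 8]}
`print(b)` → prints {'x': [2, 1, 989], 'y': [5, 8], 'z': [1, 3]}

Answer:
{'x': [2, 1, 989], 'y': [5, 8]}
{'x': [2, 1, 989], 'y': [5, 8], 'z': [1, 3]}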